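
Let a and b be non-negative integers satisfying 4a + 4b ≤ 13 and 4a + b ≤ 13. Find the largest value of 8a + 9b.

Relaxing integrality, the LP optimum is 29.25 at (a,b) = (0, 3.25), which is not an integer point.
(a,b)=(0,3): 4·0+4·3=12≤13, 4·0+1·3=3≤13, objective 27.
(a,b)=(1,2): 4·1+4·2=12≤13, 4·1+1·2=6≤13, objective 26.
(a,b)=(0,2): 4·0+4·2=8≤13, 4·0+1·2=2≤13, objective 18.
No feasible integer point exceeds 27.

27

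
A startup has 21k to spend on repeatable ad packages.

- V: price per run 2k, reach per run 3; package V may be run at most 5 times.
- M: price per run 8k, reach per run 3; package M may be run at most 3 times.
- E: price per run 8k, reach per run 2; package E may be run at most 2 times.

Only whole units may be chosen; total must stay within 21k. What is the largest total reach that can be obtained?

18

5×V and 1×E: price 18 ≤ 21, reach 5·3 + 1·2 = 17.
5×V and 1×M: price 18 ≤ 21, reach 5·3 + 1·3 = 18.
Best is 18.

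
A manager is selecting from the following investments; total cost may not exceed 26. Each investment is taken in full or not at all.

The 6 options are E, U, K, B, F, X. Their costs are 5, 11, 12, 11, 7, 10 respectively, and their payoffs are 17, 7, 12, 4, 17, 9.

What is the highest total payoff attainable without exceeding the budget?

Allowing fractional choices, the relaxed optimum would be about 47.8, but investments are indivisible.
E + K + F: cost 5 + 12 + 7 = 24 ≤ 26, payoff 17 + 12 + 17 = 46.
E + F + X: cost 5 + 7 + 10 = 22 ≤ 26, payoff 17 + 17 + 9 = 43.
E + U + F: cost 5 + 11 + 7 = 23 ≤ 26, payoff 17 + 7 + 17 = 41.
Best is E, K, and F with total payoff 46.

46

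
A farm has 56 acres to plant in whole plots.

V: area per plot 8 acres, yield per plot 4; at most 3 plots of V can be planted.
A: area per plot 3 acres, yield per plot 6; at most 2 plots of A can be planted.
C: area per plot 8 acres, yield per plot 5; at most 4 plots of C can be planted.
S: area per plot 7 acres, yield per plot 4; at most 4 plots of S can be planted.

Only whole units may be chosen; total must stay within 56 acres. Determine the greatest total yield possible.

40

A has the best ratio (6/3); taking only A gives at most 2×6 = 12 (stopped by the supply cap of 2).
Mixing does better — 2×A, 4×C, and 2×S: area 52 ≤ 56, yield 2·6 + 4·5 + 2·4 = 40.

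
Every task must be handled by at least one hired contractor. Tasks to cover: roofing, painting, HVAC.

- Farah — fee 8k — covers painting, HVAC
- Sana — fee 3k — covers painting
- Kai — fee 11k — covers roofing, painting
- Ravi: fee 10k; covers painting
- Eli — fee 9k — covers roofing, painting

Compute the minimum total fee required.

17

This is a weighted set-cover instance.
Choose Farah and Eli: together they cover roofing, painting, HVAC — every task.
Total fee: 8 + 9 = 17.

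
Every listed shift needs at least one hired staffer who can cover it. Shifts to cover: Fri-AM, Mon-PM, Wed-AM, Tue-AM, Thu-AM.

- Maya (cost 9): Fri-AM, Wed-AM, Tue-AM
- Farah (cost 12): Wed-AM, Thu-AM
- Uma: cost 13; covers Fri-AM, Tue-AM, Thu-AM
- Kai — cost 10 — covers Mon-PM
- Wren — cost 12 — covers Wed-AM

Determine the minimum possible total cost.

Choose Maya, Farah, and Kai: together they cover Fri-AM, Mon-PM, Wed-AM, Tue-AM, Thu-AM — every shift.
Total cost: 9 + 12 + 10 = 31.
No cover costs less than 31.

31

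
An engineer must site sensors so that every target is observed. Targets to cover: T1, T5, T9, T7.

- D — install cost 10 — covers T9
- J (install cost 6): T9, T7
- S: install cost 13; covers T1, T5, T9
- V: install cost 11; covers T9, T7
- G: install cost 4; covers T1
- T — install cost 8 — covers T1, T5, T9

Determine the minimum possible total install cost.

This is a weighted set-cover instance.
Choose J and T: together they cover T1, T5, T9, T7 — every target.
Total install cost: 6 + 8 = 14.
No cover costs less than 14.

14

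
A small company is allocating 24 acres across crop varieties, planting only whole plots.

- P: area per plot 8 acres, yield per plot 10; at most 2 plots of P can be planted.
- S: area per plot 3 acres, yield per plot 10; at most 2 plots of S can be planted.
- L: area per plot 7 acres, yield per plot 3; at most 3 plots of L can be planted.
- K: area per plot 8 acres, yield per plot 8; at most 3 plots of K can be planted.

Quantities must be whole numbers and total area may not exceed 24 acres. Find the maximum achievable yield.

This is a bounded integer knapsack.
S has the best ratio (10/3); taking only S gives at most 2×10 = 20 (stopped by the supply cap of 2).
Mixing does better — 2×P and 2×S: area 22 ≤ 24, yield 2·10 + 2·10 = 40.

40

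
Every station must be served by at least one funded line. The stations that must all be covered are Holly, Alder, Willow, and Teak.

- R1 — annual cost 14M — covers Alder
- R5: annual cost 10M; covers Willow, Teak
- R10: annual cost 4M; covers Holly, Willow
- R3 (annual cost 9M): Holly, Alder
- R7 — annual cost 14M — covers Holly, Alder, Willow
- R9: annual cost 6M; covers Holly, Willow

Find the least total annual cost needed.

This is an integer covering problem.
The greedy cost-per-new-station heuristic would pick R10, R3, and R5 for 23, but a cheaper cover exists.
Choose R5 and R3: together they cover Holly, Alder, Willow, Teak — every station.
Total annual cost: 10 + 9 = 19.
No cover costs less than 19.

19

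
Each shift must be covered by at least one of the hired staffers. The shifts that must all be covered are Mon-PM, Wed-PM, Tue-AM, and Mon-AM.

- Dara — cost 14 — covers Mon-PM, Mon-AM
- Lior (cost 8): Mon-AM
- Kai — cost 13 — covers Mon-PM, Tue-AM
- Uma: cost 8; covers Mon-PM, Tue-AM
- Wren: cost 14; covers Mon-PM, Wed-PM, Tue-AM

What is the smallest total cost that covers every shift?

22

The greedy cost-per-new-shift heuristic would pick Uma, Lior, and Wren for 30, but a cheaper cover exists.
Choose Lior and Wren: together they cover Mon-PM, Wed-PM, Tue-AM, Mon-AM — every shift.
Total cost: 8 + 14 = 22.
No cover costs less than 22.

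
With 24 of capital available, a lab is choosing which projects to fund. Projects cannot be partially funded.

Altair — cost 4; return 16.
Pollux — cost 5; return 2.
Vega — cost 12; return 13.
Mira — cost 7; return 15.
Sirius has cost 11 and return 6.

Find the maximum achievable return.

Altair + Vega + Mira: cost 4 + 12 + 7 = 23 ≤ 24, return 16 + 13 + 15 = 44.
Altair + Mira + Sirius: cost 4 + 7 + 11 = 22 ≤ 24, return 16 + 15 + 6 = 37.
Altair + Pollux + Mira: cost 4 + 5 + 7 = 16 ≤ 24, return 16 + 2 + 15 = 33.
Best is Altair, Vega, and Mira with total return 44.

44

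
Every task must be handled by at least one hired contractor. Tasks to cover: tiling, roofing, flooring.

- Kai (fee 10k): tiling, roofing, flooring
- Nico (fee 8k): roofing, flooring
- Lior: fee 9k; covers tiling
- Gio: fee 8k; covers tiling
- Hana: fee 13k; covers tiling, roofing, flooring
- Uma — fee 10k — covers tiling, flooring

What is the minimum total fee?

Kai alone covers tiling, roofing, flooring — every task.
Total fee: 10.
No cover costs less than 10.

10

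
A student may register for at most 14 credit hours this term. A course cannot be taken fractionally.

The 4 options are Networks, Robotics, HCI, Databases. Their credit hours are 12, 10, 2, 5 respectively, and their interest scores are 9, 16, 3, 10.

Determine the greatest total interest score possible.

Treat it as a binary knapsack problem.
Take Robotics and HCI: credit hours 10 + 2 = 12 ≤ 14, interest score 16 + 3 = 19.
No other feasible combination does better.

19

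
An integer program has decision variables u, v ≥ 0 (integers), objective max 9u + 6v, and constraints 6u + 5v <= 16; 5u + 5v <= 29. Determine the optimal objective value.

21

The continuous relaxation peaks at (2.67, 0) with value 24.00; rounding to a feasible lattice point costs some objective.
(u,v)=(1,2): 6·1+5·2=16≤16, 5·1+5·2=15≤29, objective 21.
(u,v)=(0,3): 6·0+5·3=15≤16, 5·0+5·3=15≤29, objective 18.
The best lattice point is (1,2), giving 21.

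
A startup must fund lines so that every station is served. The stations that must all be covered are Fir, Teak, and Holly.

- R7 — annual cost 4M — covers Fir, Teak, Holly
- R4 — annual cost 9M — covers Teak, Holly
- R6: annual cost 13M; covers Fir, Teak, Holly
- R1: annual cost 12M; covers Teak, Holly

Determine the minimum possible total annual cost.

R7 alone covers Fir, Teak, Holly — every station.
Total annual cost: 4.
No cover costs less than 4.

4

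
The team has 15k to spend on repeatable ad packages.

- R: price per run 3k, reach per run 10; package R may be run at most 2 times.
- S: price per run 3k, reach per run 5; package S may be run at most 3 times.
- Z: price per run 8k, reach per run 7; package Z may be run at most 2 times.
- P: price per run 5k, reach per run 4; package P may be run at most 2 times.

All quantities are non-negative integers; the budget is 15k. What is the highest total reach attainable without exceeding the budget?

35

Take 2×R and 3×S: price 15 ≤ 15, reach 2·10 + 3·5 = 35.
R has the best ratio (10/3) and is taken to its limit of 2; remaining capacity is filled optimally with the others.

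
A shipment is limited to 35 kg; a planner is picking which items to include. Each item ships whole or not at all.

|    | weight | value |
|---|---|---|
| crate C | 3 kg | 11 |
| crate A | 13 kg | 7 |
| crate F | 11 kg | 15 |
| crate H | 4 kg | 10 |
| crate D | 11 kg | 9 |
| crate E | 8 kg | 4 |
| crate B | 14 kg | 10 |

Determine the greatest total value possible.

46

Allowing fractional choices, the relaxed optimum would be about 49.3, but items are indivisible.
crate C + crate F + crate H + crate B: weight 3 + 11 + 4 + 14 = 32 ≤ 35, value 11 + 15 + 10 + 10 = 46.
crate C + crate A + crate F + crate H: weight 3 + 13 + 11 + 4 = 31 ≤ 35, value 11 + 7 + 15 + 10 = 43.
crate C + crate F + crate H + crate D: weight 3 + 11 + 4 + 11 = 29 ≤ 35, value 11 + 15 + 10 + 9 = 45.
Best is crate C, crate F, crate H, and crate B with total value 46.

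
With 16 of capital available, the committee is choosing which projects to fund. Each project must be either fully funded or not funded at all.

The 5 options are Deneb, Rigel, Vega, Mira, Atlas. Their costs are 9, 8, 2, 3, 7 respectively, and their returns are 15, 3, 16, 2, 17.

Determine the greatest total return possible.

Treat it as a binary knapsack problem.
Vega + Atlas: cost 2 + 7 = 9 ≤ 16, return 16 + 17 = 33.
Deneb + Vega + Mira: cost 9 + 2 + 3 = 14 ≤ 16, return 15 + 16 + 2 = 33.
Vega + Mira + Atlas: cost 2 + 3 + 7 = 12 ≤ 16, return 16 + 2 + 17 = 35.
Best is Vega, Mira, and Atlas with total return 35.

35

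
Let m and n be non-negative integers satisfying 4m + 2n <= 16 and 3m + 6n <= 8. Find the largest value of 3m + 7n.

(m,n)=(0,1): 4·0+2·1=2≤16, 3·0+6·1=6≤8, objective 7.
(m,n)=(1,0): 4·1+2·0=4≤16, 3·1+6·0=3≤8, objective 3.
(m,n)=(0,0): 4·0+2·0=0≤16, 3·0+6·0=0≤8, objective 0.
No feasible integer point exceeds 7.

7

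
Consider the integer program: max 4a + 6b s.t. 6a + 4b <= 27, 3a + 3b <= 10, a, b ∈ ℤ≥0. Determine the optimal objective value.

Relaxing integrality, the LP optimum is 20.00 at (a,b) = (0, 3.33), which is not an integer point.
(a,b)=(0,3): 6·0+4·3=12≤27, 3·0+3·3=9≤10, objective 18.
(a,b)=(1,2): 6·1+4·2=14≤27, 3·1+3·2=9≤10, objective 16.
(a,b)=(0,2): 6·0+4·2=8≤27, 3·0+3·2=6≤10, objective 12.
No feasible integer point exceeds 18.

18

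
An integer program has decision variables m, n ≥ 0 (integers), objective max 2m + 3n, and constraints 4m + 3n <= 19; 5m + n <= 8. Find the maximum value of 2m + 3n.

(m,n)=(0,6): 4·0+3·6=18≤19, 5·0+1·6=6≤8, objective 18.
(m,n)=(0,5): 4·0+3·5=15≤19, 5·0+1·5=5≤8, objective 15.
No feasible integer point exceeds 18.

18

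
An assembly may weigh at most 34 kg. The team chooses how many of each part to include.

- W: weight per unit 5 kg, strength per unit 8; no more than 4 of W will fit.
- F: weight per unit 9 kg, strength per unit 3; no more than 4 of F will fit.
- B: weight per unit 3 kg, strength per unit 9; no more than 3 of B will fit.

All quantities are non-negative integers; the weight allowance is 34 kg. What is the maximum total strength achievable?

59

This is a bounded integer knapsack.
B has the best ratio (9/3); taking only B gives at most 3×9 = 27 (stopped by the supply cap of 3).
Mixing does better — 4×W and 3×B: weight 29 ≤ 34, strength 4·8 + 3·9 = 59.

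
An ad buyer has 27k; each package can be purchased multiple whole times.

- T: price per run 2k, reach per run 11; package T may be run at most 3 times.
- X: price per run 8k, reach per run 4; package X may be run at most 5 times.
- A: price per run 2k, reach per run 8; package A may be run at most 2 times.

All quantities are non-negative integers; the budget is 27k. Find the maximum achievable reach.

57

T has the best ratio (11/2); taking only T gives at most 3×11 = 33 (stopped by the supply cap of 3).
Mixing does better — 3×T, 2×X, and 2×A: price 26 ≤ 27, reach 3·11 + 2·4 + 2·8 = 57.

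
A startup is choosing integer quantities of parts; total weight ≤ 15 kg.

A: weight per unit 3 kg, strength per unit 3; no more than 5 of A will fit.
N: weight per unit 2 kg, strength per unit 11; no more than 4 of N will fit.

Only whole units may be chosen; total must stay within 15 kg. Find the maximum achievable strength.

50

1×A and 4×N: weight 11 ≤ 15, strength 1·3 + 4·11 = 47.
2×A and 4×N: weight 14 ≤ 15, strength 2·3 + 4·11 = 50.
Best is 50.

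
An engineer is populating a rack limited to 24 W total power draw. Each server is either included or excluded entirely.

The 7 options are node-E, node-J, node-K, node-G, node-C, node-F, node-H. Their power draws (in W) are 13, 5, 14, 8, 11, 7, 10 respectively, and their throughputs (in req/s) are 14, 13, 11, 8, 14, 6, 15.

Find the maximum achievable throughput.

36

Allowing fractional choices, the relaxed optimum would be about 39.5, but servers are indivisible.
node-J + node-G + node-C: power draw 5 + 8 + 11 = 24 ≤ 24, throughput 13 + 8 + 14 = 35.
node-J + node-G + node-H: power draw 5 + 8 + 10 = 23 ≤ 24, throughput 13 + 8 + 15 = 36.
Best is node-J, node-G, and node-H with total throughput 36.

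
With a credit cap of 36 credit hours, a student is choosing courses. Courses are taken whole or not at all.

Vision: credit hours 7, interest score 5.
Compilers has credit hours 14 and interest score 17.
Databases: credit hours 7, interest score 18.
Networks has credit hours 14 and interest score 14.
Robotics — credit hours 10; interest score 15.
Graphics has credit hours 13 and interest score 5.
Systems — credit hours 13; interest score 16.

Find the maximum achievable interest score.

51

Take Compilers, Databases, and Systems: credit hours 14 + 7 + 13 = 34 ≤ 36, interest score 17 + 18 + 16 = 51.
No other feasible combination does better.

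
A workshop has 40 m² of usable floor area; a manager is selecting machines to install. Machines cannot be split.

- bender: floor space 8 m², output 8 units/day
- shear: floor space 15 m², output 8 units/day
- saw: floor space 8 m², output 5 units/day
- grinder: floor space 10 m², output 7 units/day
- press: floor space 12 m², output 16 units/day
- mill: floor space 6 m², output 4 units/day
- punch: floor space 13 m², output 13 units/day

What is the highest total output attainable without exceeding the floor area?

Allowing fractional choices, the relaxed optimum would be about 41.9, but machines are indivisible.
bender + press + mill + punch: floor space 8 + 12 + 6 + 13 = 39 ≤ 40, output 8 + 16 + 4 + 13 = 41.
saw + press + mill + punch: floor space 8 + 12 + 6 + 13 = 39 ≤ 40, output 5 + 16 + 4 + 13 = 38.
Best is bender, press, mill, and punch with total output 41.

41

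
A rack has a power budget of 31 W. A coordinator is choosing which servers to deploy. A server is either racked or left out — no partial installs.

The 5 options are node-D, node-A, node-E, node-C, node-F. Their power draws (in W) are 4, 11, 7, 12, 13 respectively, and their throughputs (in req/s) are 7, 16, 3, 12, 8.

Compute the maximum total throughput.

35

Take node-D, node-A, and node-C: power draw 4 + 11 + 12 = 27 ≤ 31, throughput 7 + 16 + 12 = 35.
No other feasible combination does better.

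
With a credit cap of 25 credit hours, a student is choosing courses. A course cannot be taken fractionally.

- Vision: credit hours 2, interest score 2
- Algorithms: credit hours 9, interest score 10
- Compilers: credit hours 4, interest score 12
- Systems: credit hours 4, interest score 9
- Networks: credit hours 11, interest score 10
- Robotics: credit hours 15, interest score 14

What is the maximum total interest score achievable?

37

This is a 0-1 knapsack instance.
Take Vision, Compilers, Systems, and Robotics: credit hours 2 + 4 + 4 + 15 = 25 ≤ 25, interest score 2 + 12 + 9 + 14 = 37.
No other feasible combination does better.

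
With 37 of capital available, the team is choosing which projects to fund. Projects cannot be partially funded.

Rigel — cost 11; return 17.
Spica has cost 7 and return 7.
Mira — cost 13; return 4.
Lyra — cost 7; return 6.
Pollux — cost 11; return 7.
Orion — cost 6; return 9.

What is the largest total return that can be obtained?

Take Rigel, Spica, Pollux, and Orion: cost 11 + 7 + 11 + 6 = 35 ≤ 37, return 17 + 7 + 7 + 9 = 40.
No other feasible combination does better.

40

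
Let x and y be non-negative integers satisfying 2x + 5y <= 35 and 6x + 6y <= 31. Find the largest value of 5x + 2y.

25

The continuous relaxation peaks at (5.17, 0) with value 25.83; rounding to a feasible lattice point costs some objective.
(x,y)=(5,0): 2·5+5·0=10≤35, 6·5+6·0=30≤31, objective 25.
(x,y)=(4,1): 2·4+5·1=13≤35, 6·4+6·1=30≤31, objective 22.
(x,y)=(4,0): 2·4+5·0=8≤35, 6·4+6·0=24≤31, objective 20.
The best lattice point is (5,0), giving 25.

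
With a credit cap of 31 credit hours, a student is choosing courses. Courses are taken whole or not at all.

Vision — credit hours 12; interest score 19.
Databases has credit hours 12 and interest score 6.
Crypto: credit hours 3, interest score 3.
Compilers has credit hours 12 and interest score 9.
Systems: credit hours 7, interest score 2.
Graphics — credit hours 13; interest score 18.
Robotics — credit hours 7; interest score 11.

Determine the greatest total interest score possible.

Vision + Graphics: credit hours 12 + 13 = 25 ≤ 31, interest score 19 + 18 = 37.
Vision + Crypto + Graphics: credit hours 12 + 3 + 13 = 28 ≤ 31, interest score 19 + 3 + 18 = 40.
Vision + Compilers + Robotics: credit hours 12 + 12 + 7 = 31 ≤ 31, interest score 19 + 9 + 11 = 39.
Best is Vision, Crypto, and Graphics with total interest score 40.

40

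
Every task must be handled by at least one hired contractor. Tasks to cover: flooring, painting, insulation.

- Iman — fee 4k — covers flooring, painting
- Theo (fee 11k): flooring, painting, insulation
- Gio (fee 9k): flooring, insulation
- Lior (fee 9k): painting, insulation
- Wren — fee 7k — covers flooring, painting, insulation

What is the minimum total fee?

7

The greedy cost-per-new-task heuristic would pick Iman and Wren for 11, but a cheaper cover exists.
Wren alone covers flooring, painting, insulation — every task.
Total fee: 7.
No cover costs less than 7.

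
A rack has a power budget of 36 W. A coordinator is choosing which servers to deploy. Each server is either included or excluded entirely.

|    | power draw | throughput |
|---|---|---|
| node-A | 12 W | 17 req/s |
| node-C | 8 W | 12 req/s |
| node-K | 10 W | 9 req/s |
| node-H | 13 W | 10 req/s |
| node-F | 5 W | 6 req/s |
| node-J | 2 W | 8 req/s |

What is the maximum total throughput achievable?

47

This is a 0-1 knapsack instance.
Allowing fractional choices, the relaxed optimum would be about 51.1, but servers are indivisible.
node-A + node-C + node-H + node-J: power draw 12 + 8 + 13 + 2 = 35 ≤ 36, throughput 17 + 12 + 10 + 8 = 47.
node-A + node-C + node-K + node-J: power draw 12 + 8 + 10 + 2 = 32 ≤ 36, throughput 17 + 12 + 9 + 8 = 46.
Best is node-A, node-C, node-H, and node-J with total throughput 47.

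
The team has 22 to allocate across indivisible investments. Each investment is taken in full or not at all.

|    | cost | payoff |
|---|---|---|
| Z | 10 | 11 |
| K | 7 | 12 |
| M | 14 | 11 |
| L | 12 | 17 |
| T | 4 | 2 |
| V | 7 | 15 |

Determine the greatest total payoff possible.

32

Allowing fractional choices, the relaxed optimum would be about 38.3, but investments are indivisible.
K + L: cost 7 + 12 = 19 ≤ 22, payoff 12 + 17 = 29.
K + T + V: cost 7 + 4 + 7 = 18 ≤ 22, payoff 12 + 2 + 15 = 29.
L + V: cost 12 + 7 = 19 ≤ 22, payoff 17 + 15 = 32.
Best is L and V with total payoff 32.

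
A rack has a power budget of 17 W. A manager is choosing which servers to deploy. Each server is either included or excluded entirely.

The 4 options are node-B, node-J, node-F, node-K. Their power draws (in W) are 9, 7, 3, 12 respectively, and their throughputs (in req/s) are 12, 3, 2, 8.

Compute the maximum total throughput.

node-B + node-J: power draw 9 + 7 = 16 ≤ 17, throughput 12 + 3 = 15.
node-B + node-F: power draw 9 + 3 = 12 ≤ 17, throughput 12 + 2 = 14.
Best is node-B and node-J with total throughput 15.

15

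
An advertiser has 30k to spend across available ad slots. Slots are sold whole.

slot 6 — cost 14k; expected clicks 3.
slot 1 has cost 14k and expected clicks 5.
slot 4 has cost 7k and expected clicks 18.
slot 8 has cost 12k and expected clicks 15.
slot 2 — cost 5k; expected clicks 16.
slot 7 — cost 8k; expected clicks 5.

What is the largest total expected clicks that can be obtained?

49

Allowing fractional choices, the relaxed optimum would be about 52.8, but ad slots are indivisible.
slot 1 + slot 4 + slot 2: cost 14 + 7 + 5 = 26 ≤ 30, expected clicks 5 + 18 + 16 = 39.
slot 4 + slot 8 + slot 2: cost 7 + 12 + 5 = 24 ≤ 30, expected clicks 18 + 15 + 16 = 49.
slot 4 + slot 2 + slot 7: cost 7 + 5 + 8 = 20 ≤ 30, expected clicks 18 + 16 + 5 = 39.
Best is slot 4, slot 8, and slot 2 with total expected clicks 49.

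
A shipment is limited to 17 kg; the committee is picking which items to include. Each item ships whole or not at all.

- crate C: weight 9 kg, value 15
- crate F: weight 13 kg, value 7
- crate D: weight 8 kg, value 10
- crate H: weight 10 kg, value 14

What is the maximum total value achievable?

This is a 0-1 knapsack instance.
Take crate C and crate D: weight 9 + 8 = 17 ≤ 17, value 15 + 10 = 25.
No other feasible combination does better.

25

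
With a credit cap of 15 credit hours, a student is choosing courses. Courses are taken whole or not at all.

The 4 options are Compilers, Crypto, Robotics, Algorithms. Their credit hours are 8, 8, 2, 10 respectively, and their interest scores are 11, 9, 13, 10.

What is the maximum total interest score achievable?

Robotics + Algorithms: credit hours 2 + 10 = 12 ≤ 15, interest score 13 + 10 = 23.
Compilers + Robotics: credit hours 8 + 2 = 10 ≤ 15, interest score 11 + 13 = 24.
Best is Compilers and Robotics with total interest score 24.

24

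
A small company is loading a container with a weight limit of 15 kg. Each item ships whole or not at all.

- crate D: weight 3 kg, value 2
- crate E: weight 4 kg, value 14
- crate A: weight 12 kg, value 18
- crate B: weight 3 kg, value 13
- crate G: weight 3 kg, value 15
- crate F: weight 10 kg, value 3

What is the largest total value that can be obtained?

44

This is an integer program with binary decision variables.
Allowing fractional choices, the relaxed optimum would be about 49.5, but items are indivisible.
crate E + crate B + crate G: weight 4 + 3 + 3 = 10 ≤ 15, value 14 + 13 + 15 = 42.
crate A + crate G: weight 12 + 3 = 15 ≤ 15, value 18 + 15 = 33.
crate D + crate E + crate B + crate G: weight 3 + 4 + 3 + 3 = 13 ≤ 15, value 2 + 14 + 13 + 15 = 44.
Best is crate D, crate E, crate B, and crate G with total value 44.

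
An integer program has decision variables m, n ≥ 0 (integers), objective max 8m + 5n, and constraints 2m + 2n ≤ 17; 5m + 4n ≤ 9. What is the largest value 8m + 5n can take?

The continuous relaxation peaks at (1.8, 0) with value 14.40; rounding to a feasible lattice point costs some objective.
(m,n)=(1,1): 2·1+2·1=4≤17, 5·1+4·1=9≤9, objective 13.
(m,n)=(0,2): 2·0+2·2=4≤17, 5·0+4·2=8≤9, objective 10.
(m,n)=(1,0): 2·1+2·0=2≤17, 5·1+4·0=5≤9, objective 8.
(m,n)=(0,1): 2·0+2·1=2≤17, 5·0+4·1=4≤9, objective 5.
No feasible integer point exceeds 13.

13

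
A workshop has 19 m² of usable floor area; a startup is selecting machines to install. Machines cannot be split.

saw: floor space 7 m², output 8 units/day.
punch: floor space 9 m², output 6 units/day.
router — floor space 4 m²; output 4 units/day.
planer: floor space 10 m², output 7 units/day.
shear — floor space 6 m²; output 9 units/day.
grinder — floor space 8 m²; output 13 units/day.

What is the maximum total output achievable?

26

shear + grinder: floor space 6 + 8 = 14 ≤ 19, output 9 + 13 = 22.
saw + router + grinder: floor space 7 + 4 + 8 = 19 ≤ 19, output 8 + 4 + 13 = 25.
router + shear + grinder: floor space 4 + 6 + 8 = 18 ≤ 19, output 4 + 9 + 13 = 26.
Best is router, shear, and grinder with total output 26.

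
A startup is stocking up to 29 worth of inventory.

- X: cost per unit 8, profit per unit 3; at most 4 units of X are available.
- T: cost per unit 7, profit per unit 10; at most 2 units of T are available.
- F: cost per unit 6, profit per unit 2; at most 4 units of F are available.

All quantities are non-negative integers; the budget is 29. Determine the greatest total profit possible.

T has the best ratio (10/7); taking only T gives at most 2×10 = 20 (stopped by the supply cap of 2).
Mixing does better — 1×X, 2×T, and 1×F: cost 28 ≤ 29, profit 1·3 + 2·10 + 1·2 = 25.

25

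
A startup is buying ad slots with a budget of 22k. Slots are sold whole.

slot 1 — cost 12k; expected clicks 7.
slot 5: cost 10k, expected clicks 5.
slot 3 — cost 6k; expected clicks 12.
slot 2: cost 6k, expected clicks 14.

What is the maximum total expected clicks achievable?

31

This is an integer program with binary decision variables.
slot 5 + slot 3 + slot 2: cost 10 + 6 + 6 = 22 ≤ 22, expected clicks 5 + 12 + 14 = 31.
slot 3 + slot 2: cost 6 + 6 = 12 ≤ 22, expected clicks 12 + 14 = 26.
Best is slot 5, slot 3, and slot 2 with total expected clicks 31.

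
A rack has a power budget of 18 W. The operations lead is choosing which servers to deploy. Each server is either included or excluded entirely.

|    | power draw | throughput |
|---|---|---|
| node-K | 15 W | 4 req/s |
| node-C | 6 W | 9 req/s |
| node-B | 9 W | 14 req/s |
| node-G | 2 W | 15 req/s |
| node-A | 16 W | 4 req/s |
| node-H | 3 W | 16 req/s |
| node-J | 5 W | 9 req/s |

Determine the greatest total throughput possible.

Take node-C, node-G, node-H, and node-J: power draw 6 + 2 + 3 + 5 = 16 ≤ 18, throughput 9 + 15 + 16 + 9 = 49.
No other feasible combination does better.

49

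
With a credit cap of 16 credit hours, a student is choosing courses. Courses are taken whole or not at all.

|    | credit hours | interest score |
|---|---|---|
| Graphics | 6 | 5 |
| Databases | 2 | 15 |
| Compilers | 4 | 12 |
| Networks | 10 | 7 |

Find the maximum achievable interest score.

34

Allowing fractional choices, the relaxed optimum would be about 34.8, but courses are indivisible.
Graphics + Databases + Compilers: credit hours 6 + 2 + 4 = 12 ≤ 16, interest score 5 + 15 + 12 = 32.
Databases + Compilers + Networks: credit hours 2 + 4 + 10 = 16 ≤ 16, interest score 15 + 12 + 7 = 34.
Best is Databases, Compilers, and Networks with total interest score 34.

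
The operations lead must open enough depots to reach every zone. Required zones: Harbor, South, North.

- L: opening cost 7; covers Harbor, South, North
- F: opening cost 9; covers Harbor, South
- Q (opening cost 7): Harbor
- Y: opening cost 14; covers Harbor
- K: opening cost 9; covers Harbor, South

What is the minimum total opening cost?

7

This is a weighted set-cover instance.
L alone covers Harbor, South, North — every zone.
Total opening cost: 7.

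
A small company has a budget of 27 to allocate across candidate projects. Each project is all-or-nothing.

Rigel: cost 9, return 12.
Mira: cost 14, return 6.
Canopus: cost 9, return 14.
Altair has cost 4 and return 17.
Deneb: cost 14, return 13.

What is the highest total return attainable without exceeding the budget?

44

Take Canopus, Altair, and Deneb: cost 9 + 4 + 14 = 27 ≤ 27, return 14 + 17 + 13 = 44.
No other feasible combination does better.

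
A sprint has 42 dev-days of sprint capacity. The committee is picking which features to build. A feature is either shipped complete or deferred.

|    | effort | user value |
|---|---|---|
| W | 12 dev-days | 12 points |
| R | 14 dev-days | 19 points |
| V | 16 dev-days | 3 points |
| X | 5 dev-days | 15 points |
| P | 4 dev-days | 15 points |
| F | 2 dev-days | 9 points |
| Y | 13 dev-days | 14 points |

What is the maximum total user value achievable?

Allowing fractional choices, the relaxed optimum would be about 76.0, but features are indivisible.
R + X + P + F + Y: effort 14 + 5 + 4 + 2 + 13 = 38 ≤ 42, user value 19 + 15 + 15 + 9 + 14 = 72.
W + X + P + F + Y: effort 12 + 5 + 4 + 2 + 13 = 36 ≤ 42, user value 12 + 15 + 15 + 9 + 14 = 65.
W + R + X + P + F: effort 12 + 14 + 5 + 4 + 2 = 37 ≤ 42, user value 12 + 19 + 15 + 15 + 9 = 70.
Best is R, X, P, F, and Y with total user value 72.

72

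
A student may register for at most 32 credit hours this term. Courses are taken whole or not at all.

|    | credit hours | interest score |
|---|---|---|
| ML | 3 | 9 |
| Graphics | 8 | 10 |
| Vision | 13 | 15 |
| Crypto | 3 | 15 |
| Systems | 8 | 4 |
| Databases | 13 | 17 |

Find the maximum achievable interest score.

This is an integer program with binary decision variables.
Allowing fractional choices, the relaxed optimum would be about 56.8, but courses are indivisible.
ML + Graphics + Crypto + Databases: credit hours 3 + 8 + 3 + 13 = 27 ≤ 32, interest score 9 + 10 + 15 + 17 = 51.
ML + Graphics + Vision + Crypto: credit hours 3 + 8 + 13 + 3 = 27 ≤ 32, interest score 9 + 10 + 15 + 15 = 49.
ML + Vision + Crypto + Databases: credit hours 3 + 13 + 3 + 13 = 32 ≤ 32, interest score 9 + 15 + 15 + 17 = 56.
Best is ML, Vision, Crypto, and Databases with total interest score 56.

56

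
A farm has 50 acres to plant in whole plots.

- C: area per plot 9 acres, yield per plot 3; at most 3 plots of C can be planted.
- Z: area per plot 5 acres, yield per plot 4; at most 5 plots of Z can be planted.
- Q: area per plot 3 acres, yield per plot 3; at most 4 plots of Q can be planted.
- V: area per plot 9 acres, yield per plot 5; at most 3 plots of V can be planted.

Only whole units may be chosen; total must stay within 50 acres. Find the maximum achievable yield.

4×Z, 4×Q, and 2×V: area 50 ≤ 50, yield 4·4 + 4·3 + 2·5 = 38.
5×Z, 4×Q, and 1×V: area 46 ≤ 50, yield 5·4 + 4·3 + 1·5 = 37.
Best is 38.

38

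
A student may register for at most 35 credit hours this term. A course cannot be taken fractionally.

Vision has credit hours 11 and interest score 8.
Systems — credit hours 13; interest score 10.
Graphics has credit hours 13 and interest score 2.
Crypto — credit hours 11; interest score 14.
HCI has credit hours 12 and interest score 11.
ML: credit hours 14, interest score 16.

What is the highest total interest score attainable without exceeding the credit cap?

33

This is a 0-1 knapsack instance.
Take Vision, Crypto, and HCI: credit hours 11 + 11 + 12 = 34 ≤ 35, interest score 8 + 14 + 11 = 33.
No other feasible combination does better.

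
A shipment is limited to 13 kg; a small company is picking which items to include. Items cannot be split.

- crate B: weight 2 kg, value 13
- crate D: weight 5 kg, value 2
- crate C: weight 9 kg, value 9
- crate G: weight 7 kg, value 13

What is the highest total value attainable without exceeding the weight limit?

26

Allowing fractional choices, the relaxed optimum would be about 30.0, but items are indivisible.
crate B + crate D: weight 2 + 5 = 7 ≤ 13, value 13 + 2 = 15.
crate B + crate G: weight 2 + 7 = 9 ≤ 13, value 13 + 13 = 26.
crate B + crate C: weight 2 + 9 = 11 ≤ 13, value 13 + 9 = 22.
Best is crate B and crate G with total value 26.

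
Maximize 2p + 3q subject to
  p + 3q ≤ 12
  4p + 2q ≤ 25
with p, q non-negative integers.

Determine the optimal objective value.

(p,q)=(5,2) is feasible, giving 16.
(p,q)=(4,2) is feasible, giving 14.
Maximum is 16 at (p,q)=(5,2).

16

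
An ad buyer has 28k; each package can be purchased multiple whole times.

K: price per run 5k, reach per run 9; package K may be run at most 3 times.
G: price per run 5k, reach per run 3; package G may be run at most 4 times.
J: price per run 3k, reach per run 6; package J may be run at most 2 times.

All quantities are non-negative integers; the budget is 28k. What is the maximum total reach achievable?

42

Take 3×K, 1×G, and 2×J: price 26 ≤ 28, reach 3·9 + 1·3 + 2·6 = 42.
J has the best ratio (6/3) and is taken to its limit of 2; remaining capacity is filled optimally with the others.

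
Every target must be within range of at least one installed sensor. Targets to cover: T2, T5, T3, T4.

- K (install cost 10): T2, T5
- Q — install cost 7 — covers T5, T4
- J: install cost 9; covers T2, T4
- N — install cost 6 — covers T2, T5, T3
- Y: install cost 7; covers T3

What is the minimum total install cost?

This is an integer covering problem.
Choose Q and N: together they cover T2, T5, T3, T4 — every target.
Total install cost: 7 + 6 = 13.
No cover costs less than 13.

13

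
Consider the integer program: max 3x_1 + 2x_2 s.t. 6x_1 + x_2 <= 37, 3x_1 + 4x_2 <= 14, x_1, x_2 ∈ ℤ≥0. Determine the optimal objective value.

12

The continuous relaxation peaks at (4.67, 0) with value 14.00; rounding to a feasible lattice point costs some objective.
(x_1,x_2)=(4,0): 6·4+1·0=24≤37, 3·4+4·0=12≤14, objective 12.
(x_1,x_2)=(3,1): 6·3+1·1=19≤37, 3·3+4·1=13≤14, objective 11.
(x_1,x_2)=(3,0): 6·3+1·0=18≤37, 3·3+4·0=9≤14, objective 9.
No feasible integer point exceeds 12.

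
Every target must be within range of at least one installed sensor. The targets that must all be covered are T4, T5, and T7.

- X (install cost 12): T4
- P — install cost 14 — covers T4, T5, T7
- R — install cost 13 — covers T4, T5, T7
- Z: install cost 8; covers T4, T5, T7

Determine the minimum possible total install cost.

8

This is an integer covering problem.
Z alone covers T4, T5, T7 — every target.
Total install cost: 8.
No cover costs less than 8.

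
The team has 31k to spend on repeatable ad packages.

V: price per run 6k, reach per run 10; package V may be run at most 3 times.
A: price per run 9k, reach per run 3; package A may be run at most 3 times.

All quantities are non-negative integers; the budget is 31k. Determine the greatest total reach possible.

33

V has the best ratio (10/6); taking only V gives at most 3×10 = 30 (stopped by the supply cap of 3).
Mixing does better — 3×V and 1×A: price 27 ≤ 31, reach 3·10 + 1·3 = 33.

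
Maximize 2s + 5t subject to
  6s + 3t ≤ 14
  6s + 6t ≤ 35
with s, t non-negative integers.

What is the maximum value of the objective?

20

Relaxing integrality, the LP optimum is 23.33 at (s,t) = (0, 4.67), which is not an integer point.
(s,t)=(0,4) is feasible, giving 20.
(s,t)=(0,3) is feasible, giving 15.
Maximum is 20 at (s,t)=(0,4).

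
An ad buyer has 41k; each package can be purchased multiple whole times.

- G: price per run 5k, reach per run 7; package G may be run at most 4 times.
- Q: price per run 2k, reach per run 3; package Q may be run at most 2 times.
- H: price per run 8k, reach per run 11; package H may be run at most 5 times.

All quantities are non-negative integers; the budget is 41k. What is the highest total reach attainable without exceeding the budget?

57

Q has the best ratio (3/2); taking only Q gives at most 2×3 = 6 (stopped by the supply cap of 2).
Mixing does better — 1×G, 2×Q, and 4×H: price 41 ≤ 41, reach 1·7 + 2·3 + 4·11 = 57.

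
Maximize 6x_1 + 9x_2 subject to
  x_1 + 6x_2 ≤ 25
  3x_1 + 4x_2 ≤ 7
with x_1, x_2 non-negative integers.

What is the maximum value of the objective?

The continuous relaxation peaks at (0, 1.75) with value 15.75; rounding to a feasible lattice point costs some objective.
(x_1,x_2)=(1,1): 1·1+6·1=7≤25, 3·1+4·1=7≤7, objective 15.
(x_1,x_2)=(2,0): 1·2+6·0=2≤25, 3·2+4·0=6≤7, objective 12.
(x_1,x_2)=(0,1): 1·0+6·1=6≤25, 3·0+4·1=4≤7, objective 9.
No feasible integer point exceeds 15.

15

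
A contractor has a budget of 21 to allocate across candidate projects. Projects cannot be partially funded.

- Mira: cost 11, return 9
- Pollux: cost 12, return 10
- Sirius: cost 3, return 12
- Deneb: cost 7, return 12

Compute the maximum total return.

Sirius + Deneb: cost 3 + 7 = 10 ≤ 21, return 12 + 12 = 24.
Pollux + Sirius: cost 12 + 3 = 15 ≤ 21, return 10 + 12 = 22.
Mira + Sirius + Deneb: cost 11 + 3 + 7 = 21 ≤ 21, return 9 + 12 + 12 = 33.
Best is Mira, Sirius, and Deneb with total return 33.

33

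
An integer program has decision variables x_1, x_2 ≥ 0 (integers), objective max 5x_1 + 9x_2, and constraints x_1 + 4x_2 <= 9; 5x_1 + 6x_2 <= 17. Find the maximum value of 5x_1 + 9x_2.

23

(x_1,x_2)=(1,2) is feasible, giving 23.
(x_1,x_2)=(2,1) is feasible, giving 19.
(x_1,x_2)=(0,2) is feasible, giving 18.
Maximum is 23 at (x_1,x_2)=(1,2).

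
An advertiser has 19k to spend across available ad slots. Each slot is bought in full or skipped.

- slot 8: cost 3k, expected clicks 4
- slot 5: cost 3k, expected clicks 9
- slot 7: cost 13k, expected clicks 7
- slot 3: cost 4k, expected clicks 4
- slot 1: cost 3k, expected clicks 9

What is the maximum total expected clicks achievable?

Take slot 8, slot 5, slot 3, and slot 1: cost 3 + 3 + 4 + 3 = 13 ≤ 19, expected clicks 4 + 9 + 4 + 9 = 26.
No other feasible combination does better.

26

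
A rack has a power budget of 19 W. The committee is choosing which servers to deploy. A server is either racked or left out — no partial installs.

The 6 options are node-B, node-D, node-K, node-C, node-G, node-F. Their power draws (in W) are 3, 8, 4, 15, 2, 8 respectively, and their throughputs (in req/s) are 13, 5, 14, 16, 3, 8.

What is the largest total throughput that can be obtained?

This is an integer program with binary decision variables.
Allowing fractional choices, the relaxed optimum would be about 40.7, but servers are indivisible.
node-B + node-K + node-G + node-F: power draw 3 + 4 + 2 + 8 = 17 ≤ 19, throughput 13 + 14 + 3 + 8 = 38.
node-B + node-D + node-K + node-G: power draw 3 + 8 + 4 + 2 = 17 ≤ 19, throughput 13 + 5 + 14 + 3 = 35.
node-B + node-K + node-F: power draw 3 + 4 + 8 = 15 ≤ 19, throughput 13 + 14 + 8 = 35.
Best is node-B, node-K, node-G, and node-F with total throughput 38.

38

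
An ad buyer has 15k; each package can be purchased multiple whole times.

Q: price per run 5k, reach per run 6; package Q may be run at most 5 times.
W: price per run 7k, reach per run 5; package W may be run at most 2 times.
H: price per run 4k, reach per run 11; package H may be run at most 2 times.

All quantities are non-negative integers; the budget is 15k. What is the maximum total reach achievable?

Take 1×Q and 2×H: price 13 ≤ 15, reach 1·6 + 2·11 = 28.
H has the best ratio (11/4) and is taken to its limit of 2; remaining capacity is filled optimally with the others.

28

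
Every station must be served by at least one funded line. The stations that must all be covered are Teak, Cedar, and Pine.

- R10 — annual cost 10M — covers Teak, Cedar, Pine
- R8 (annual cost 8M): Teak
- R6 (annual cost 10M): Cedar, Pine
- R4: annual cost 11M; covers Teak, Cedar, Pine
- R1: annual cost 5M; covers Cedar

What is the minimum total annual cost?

10

R10 alone covers Teak, Cedar, Pine — every station.
Total annual cost: 10.
No cover costs less than 10.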